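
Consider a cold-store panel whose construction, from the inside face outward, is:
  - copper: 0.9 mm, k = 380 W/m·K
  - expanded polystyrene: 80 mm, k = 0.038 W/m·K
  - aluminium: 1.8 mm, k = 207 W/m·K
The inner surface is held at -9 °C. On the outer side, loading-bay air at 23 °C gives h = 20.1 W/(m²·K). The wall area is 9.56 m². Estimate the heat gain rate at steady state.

Q ≈ 142 W

Using the resistance-network approach (series):
R_copper = L/(kA) = 0.0009/(380×9.56) = 2.477×10^-7 K/W
R_expanded polystyrene = L/(kA) = 0.08/(0.038×9.56) = 0.2202 K/W
R_aluminium = L/(kA) = 0.0018/(207×9.56) = 9.096×10^-7 K/W
R_outer film = 1/(h_o·A) = 1/(20.1×9.56) = 0.005204 K/W
R_total = 0.2254 K/W
Q = ΔT / R_total = 32 / 0.2254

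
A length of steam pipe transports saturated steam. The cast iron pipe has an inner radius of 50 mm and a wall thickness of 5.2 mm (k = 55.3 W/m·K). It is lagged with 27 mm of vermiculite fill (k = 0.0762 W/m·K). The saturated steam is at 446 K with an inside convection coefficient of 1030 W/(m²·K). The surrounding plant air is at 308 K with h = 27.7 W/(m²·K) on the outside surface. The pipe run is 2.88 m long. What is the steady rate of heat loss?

Cylindrical conduction, so R = ln(r₂/r₁)/(2πkL) per layer, in series:
R_inner film = 1/(h_i·2πr₁L) = 1/(1030×2π×0.05×2.88) = 0.001073 K/W
R_cast iron pipe wall = ln(55.2/50)/(2π×55.3×2.88) = 9.887×10^-5 K/W
R_vermiculite fill = ln(82.2/55.2)/(2π×0.0762×2.88) = 0.2888 K/W
R_outer film = 1/(h_o·2πr_oL) = 1/(27.7×2π×0.0822×2.88) = 0.02427 K/W
R_total = 0.3142 K/W
Q = ΔT/R_total = 138/0.3142

Q ≈ 439 W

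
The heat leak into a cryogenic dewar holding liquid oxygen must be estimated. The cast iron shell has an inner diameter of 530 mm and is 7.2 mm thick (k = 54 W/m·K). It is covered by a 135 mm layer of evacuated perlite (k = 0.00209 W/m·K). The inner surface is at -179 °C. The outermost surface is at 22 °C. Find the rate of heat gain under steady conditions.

Q ≈ 4.33 W

Spherical conduction: R = (1/r_in − 1/r_out)/(4πk) per layer; series-sum.
R_cast iron shell = (1/0.265 − 1/0.2722)/(4π×54) = 1.471×10^-4 K/W
R_evacuated perlite = (1/0.2722 − 1/0.4072)/(4π×0.00209) = 46.37 K/W
R_total = 46.37 K/W
Q = ΔT/R_total = 201/46.37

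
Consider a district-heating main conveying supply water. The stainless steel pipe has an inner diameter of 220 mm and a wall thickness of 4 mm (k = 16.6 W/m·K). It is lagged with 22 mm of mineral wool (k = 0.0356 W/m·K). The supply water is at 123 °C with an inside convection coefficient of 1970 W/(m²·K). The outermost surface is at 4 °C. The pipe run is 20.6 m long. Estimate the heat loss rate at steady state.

Q ≈ 3100 W

Cylindrical conduction, so R = ln(r₂/r₁)/(2πkL) per layer, in series:
R_inner film = 1/(h_i·2πr₁L) = 1/(1970×2π×0.11×20.6) = 3.565×10^-5 K/W
R_stainless steel pipe wall = ln(114/110)/(2π×16.6×20.6) = 1.662×10^-5 K/W
R_mineral wool = ln(136/114)/(2π×0.0356×20.6) = 0.03829 K/W
R_total = 0.03835 K/W
Q = ΔT/R_total = 119/0.03835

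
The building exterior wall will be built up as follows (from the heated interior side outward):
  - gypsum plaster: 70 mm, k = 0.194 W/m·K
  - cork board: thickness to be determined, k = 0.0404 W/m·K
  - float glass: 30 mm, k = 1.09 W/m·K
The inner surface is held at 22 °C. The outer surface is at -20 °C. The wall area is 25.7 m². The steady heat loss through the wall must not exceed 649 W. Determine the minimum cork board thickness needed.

L ≈ 51.5 mm

Thermal resistances in series:
R_gypsum plaster = L/(kA) = 0.07/(0.194×25.7) = 0.01404 K/W
R_float glass = L/(kA) = 0.03/(1.09×25.7) = 0.001071 K/W
Sum of the known resistances R_other = 0.01511 K/W
Required total resistance R_tot = ΔT/Q_allow = 42/649 = 0.06471 K/W
R_cork board = R_tot − R_other = 0.0496 K/W
L = R·k·A = 0.0496×0.0404×25.7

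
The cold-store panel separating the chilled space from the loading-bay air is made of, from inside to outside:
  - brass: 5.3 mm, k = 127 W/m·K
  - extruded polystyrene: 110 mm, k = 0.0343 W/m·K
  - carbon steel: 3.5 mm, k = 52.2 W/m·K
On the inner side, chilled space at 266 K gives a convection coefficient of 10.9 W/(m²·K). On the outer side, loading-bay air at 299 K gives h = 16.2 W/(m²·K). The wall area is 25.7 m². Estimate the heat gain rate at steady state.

Q ≈ 252 W

Thermal resistances in series:
R_inner film = 1/(h_i·A) = 1/(10.9×25.7) = 0.00357 K/W
R_brass = L/(kA) = 0.0053/(127×25.7) = 1.624×10^-6 K/W
R_extruded polystyrene = L/(kA) = 0.11/(0.0343×25.7) = 0.1248 K/W
R_carbon steel = L/(kA) = 0.0035/(52.2×25.7) = 2.609×10^-6 K/W
R_outer film = 1/(h_o·A) = 1/(16.2×25.7) = 0.002402 K/W
R_total = 0.1308 K/W
Q = ΔT / R_total = 33 / 0.1308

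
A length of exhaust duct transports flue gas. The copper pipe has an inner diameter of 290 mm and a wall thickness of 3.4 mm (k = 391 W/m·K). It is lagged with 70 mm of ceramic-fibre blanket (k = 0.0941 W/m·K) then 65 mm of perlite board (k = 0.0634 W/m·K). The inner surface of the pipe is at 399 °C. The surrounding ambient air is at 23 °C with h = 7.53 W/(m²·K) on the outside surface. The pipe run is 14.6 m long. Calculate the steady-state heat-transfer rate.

Treating each annulus and film as a series resistance:
R_copper pipe wall = ln(148.4/145)/(2π×391×14.6) = 6.462×10^-7 K/W
R_ceramic-fibre blanket = ln(218.4/148.4)/(2π×0.0941×14.6) = 0.04476 K/W
R_perlite board = ln(283.4/218.4)/(2π×0.0634×14.6) = 0.0448 K/W
R_outer film = 1/(h_o·2πr_oL) = 1/(7.53×2π×0.2834×14.6) = 0.005108 K/W
R_total = 0.09467 K/W
Q = ΔT/R_total = 376/0.09467

Q ≈ 3970 W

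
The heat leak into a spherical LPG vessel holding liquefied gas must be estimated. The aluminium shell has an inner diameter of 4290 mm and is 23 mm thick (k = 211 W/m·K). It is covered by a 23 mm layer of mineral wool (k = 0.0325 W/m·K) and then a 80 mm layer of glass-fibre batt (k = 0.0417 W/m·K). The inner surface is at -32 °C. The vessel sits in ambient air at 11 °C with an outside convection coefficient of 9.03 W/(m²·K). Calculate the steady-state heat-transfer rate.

Each spherical layer contributes R = (1/r_i − 1/r_o)/(4πk):
R_aluminium shell = (1/2.145 − 1/2.168)/(4π×211) = 1.865×10^-6 K/W
R_mineral wool = (1/2.168 − 1/2.191)/(4π×0.0325) = 0.01186 K/W
R_glass-fibre batt = (1/2.191 − 1/2.271)/(4π×0.0417) = 0.03068 K/W
R_outer film = 1/(h·4πr_o²) = 1/(9.03×4π×2.271²) = 0.001709 K/W
R_total = 0.04425 K/W
Q = ΔT/R_total = 43/0.04425

Q ≈ 972 W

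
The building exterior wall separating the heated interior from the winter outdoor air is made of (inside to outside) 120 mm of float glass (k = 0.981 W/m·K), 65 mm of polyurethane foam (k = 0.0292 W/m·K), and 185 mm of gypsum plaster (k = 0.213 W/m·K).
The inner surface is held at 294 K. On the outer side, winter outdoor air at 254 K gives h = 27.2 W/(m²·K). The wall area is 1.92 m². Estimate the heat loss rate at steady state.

Model the wall as resistances in series:
R_float glass = L/(kA) = 0.12/(0.981×1.92) = 0.06371 K/W
R_polyurethane foam = L/(kA) = 0.065/(0.0292×1.92) = 1.159 K/W
R_gypsum plaster = L/(kA) = 0.185/(0.213×1.92) = 0.4524 K/W
R_outer film = 1/(h_o·A) = 1/(27.2×1.92) = 0.01915 K/W
R_total = 1.695 K/W
Q = ΔT / R_total = 40 / 1.695

Q ≈ 23.6 W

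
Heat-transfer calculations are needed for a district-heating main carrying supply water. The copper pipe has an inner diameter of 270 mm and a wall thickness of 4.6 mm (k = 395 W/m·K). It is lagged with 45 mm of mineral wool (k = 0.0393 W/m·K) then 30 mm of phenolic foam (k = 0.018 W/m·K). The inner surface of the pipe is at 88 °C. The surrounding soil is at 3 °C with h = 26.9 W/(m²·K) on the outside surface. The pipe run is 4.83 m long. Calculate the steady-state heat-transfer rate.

For a radial system each layer contributes R = ln(r_out/r_in)/(2πkL); films add R = 1/(hA).
R_copper pipe wall = ln(139.6/135)/(2π×395×4.83) = 2.795×10^-6 K/W
R_mineral wool = ln(184.6/139.6)/(2π×0.0393×4.83) = 0.2343 K/W
R_phenolic foam = ln(214.6/184.6)/(2π×0.018×4.83) = 0.2757 K/W
R_outer film = 1/(h_o·2πr_oL) = 1/(26.9×2π×0.2146×4.83) = 0.005708 K/W
R_total = 0.5156 K/W
Q = ΔT/R_total = 85/0.5156

Q ≈ 165 W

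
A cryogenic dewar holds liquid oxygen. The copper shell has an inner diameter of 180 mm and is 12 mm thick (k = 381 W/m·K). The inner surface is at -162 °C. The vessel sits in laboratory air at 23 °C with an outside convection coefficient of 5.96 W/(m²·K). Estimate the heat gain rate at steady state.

Each spherical layer contributes R = (1/r_i − 1/r_o)/(4πk):
R_copper shell = (1/0.09 − 1/0.102)/(4π×381) = 2.73×10^-4 K/W
R_outer film = 1/(h·4πr_o²) = 1/(5.96×4π×0.102²) = 1.283 K/W
R_total = 1.284 K/W
Q = ΔT/R_total = 185/1.284

Q ≈ 144 W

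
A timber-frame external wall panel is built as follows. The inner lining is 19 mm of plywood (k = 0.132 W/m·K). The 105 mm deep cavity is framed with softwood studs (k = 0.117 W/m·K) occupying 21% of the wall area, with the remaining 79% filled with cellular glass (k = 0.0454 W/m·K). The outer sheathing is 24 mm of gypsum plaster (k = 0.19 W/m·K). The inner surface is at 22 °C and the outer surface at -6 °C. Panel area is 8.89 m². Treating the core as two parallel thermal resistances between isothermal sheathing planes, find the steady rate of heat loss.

Sheathing layers in series; stud and cavity paths in parallel between them.
R_inner = 0.019/(0.132×8.89) = 0.01619 K/W
R_stud  = 0.105/(0.117×0.21×8.89) = 0.4807 K/W
R_cav   = 0.105/(0.0454×0.79×8.89) = 0.3293 K/W
1/R_core = 1/R_stud + 1/R_cav → R_core = 0.1954 K/W
R_outer = 0.024/(0.19×8.89) = 0.01421 K/W
R_total = 0.2258 K/W
Q = ΔT/R_total = 28/0.2258

Q ≈ 124 W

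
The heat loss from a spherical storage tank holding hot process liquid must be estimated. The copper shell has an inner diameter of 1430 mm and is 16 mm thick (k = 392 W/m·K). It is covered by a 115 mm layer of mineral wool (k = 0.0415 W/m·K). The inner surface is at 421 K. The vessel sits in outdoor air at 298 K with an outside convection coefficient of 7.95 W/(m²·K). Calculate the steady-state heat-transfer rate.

Radial (spherical) resistances in series:
R_copper shell = (1/0.715 − 1/0.731)/(4π×392) = 6.214×10^-6 K/W
R_mineral wool = (1/0.731 − 1/0.846)/(4π×0.0415) = 0.3566 K/W
R_outer film = 1/(h·4πr_o²) = 1/(7.95×4π×0.846²) = 0.01399 K/W
R_total = 0.3706 K/W
Q = ΔT/R_total = 123/0.3706

Q ≈ 332 W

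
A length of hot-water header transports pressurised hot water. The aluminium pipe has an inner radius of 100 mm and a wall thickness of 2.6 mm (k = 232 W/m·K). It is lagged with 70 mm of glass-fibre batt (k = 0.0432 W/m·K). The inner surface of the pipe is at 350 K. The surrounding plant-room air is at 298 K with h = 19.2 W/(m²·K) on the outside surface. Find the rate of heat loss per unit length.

q′ ≈ 26.5 W/m

Per-layer cylindrical resistances, series-summed:
R_aluminium pipe wall = ln(102.6/100)/(2π×232×1) = 1.761×10^-5 K/W
R_glass-fibre batt = ln(172.6/102.6)/(2π×0.0432×1) = 1.916 K/W
R_outer film = 1/(h_o·2πr_oL) = 1/(19.2×2π×0.1726×1) = 0.04803 K/W
R_total = 1.964 K/W
Q = ΔT/R_total = 52/1.964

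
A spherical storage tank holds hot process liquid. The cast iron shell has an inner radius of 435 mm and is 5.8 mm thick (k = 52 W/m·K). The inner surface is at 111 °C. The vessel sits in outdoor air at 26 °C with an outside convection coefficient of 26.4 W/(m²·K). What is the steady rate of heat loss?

Spherical conduction: R = (1/r_in − 1/r_out)/(4πk) per layer; series-sum.
R_cast iron shell = (1/0.435 − 1/0.4408)/(4π×52) = 4.629×10^-5 K/W
R_outer film = 1/(h·4πr_o²) = 1/(26.4×4π×0.4408²) = 0.01551 K/W
R_total = 0.01556 K/W
Q = ΔT/R_total = 85/0.01556

Q ≈ 5460 W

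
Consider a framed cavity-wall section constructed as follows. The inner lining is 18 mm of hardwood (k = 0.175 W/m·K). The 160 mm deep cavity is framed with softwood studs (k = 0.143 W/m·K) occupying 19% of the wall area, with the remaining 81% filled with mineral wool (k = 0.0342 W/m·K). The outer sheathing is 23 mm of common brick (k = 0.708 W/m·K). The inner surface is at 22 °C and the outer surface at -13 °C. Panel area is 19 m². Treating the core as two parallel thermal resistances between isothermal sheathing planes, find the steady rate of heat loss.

Q ≈ 218 W

Sheathing layers in series; stud and cavity paths in parallel between them.
R_inner = 0.018/(0.175×19) = 0.005414 K/W
R_stud  = 0.16/(0.143×0.19×19) = 0.3099 K/W
R_cav   = 0.16/(0.0342×0.81×19) = 0.304 K/W
1/R_core = 1/R_stud + 1/R_cav → R_core = 0.1535 K/W
R_outer = 0.023/(0.708×19) = 0.00171 K/W
R_total = 0.1606 K/W
Q = ΔT/R_total = 35/0.1606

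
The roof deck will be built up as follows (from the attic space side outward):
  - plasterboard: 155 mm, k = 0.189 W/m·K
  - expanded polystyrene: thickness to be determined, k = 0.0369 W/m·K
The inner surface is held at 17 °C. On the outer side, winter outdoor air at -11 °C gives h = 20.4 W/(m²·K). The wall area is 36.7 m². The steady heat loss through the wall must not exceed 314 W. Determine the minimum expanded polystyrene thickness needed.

Series thermal resistances:
R_plasterboard = L/(kA) = 0.155/(0.189×36.7) = 0.02235 K/W
R_outer film = 1/(h_o·A) = 1/(20.4×36.7) = 0.001336 K/W
Sum of the known resistances R_other = 0.02368 K/W
Required total resistance R_tot = ΔT/Q_allow = 28/314 = 0.08917 K/W
R_expanded polystyrene = R_tot − R_other = 0.06549 K/W
L = R·k·A = 0.06549×0.0369×36.7

L ≈ 88.7 mm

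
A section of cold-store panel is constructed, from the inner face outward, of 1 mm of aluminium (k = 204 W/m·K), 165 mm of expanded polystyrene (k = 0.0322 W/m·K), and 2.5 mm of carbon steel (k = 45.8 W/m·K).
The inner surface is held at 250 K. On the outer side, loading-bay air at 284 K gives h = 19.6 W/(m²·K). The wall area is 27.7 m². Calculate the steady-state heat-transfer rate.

Model the wall as resistances in series:
R_aluminium = L/(kA) = 0.001/(204×27.7) = 1.77×10^-7 K/W
R_expanded polystyrene = L/(kA) = 0.165/(0.0322×27.7) = 0.185 K/W
R_carbon steel = L/(kA) = 0.0025/(45.8×27.7) = 1.971×10^-6 K/W
R_outer film = 1/(h_o·A) = 1/(19.6×27.7) = 0.001842 K/W
R_total = 0.1868 K/W
Q = ΔT / R_total = 34 / 0.1868

Q ≈ 182 W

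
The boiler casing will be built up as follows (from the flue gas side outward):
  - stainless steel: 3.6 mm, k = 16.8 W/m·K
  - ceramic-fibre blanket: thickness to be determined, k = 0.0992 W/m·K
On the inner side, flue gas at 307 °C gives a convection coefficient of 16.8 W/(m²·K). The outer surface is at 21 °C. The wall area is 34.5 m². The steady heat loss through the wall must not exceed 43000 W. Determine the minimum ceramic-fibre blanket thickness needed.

L ≈ 16.8 mm

Series thermal resistances:
R_inner film = 1/(h_i·A) = 1/(16.8×34.5) = 0.001725 K/W
R_stainless steel = L/(kA) = 0.0036/(16.8×34.5) = 6.211×10^-6 K/W
Sum of the known resistances R_other = 0.001732 K/W
Required total resistance R_tot = ΔT/Q_allow = 286/43000 = 0.006651 K/W
R_ceramic-fibre blanket = R_tot − R_other = 0.00492 K/W
L = R·k·A = 0.00492×0.0992×34.5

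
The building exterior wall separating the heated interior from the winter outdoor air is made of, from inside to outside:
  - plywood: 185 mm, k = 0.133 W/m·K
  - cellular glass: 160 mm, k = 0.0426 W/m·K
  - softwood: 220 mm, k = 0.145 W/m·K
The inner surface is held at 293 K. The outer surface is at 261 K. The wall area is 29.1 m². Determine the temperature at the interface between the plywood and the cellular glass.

T ≈ 286 K

Series thermal resistances:
R_plywood = L/(kA) = 0.185/(0.133×29.1) = 0.0478 K/W
R_cellular glass = L/(kA) = 0.16/(0.0426×29.1) = 0.1291 K/W
R_softwood = L/(kA) = 0.22/(0.145×29.1) = 0.05214 K/W
R_total = 0.229 K/W;  Q = ΔT/R_total = 32/0.229 = 139.7 W
T_interface = T_inner − Q·ΣR(inner→interface) = 293 − 140×0.0478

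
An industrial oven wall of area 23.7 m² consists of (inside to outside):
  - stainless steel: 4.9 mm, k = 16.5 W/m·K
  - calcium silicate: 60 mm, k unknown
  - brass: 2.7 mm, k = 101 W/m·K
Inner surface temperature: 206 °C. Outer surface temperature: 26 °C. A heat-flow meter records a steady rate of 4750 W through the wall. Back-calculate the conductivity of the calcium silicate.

k ≈ 0.0668 W/(m·K)

Thermal resistances in series:
R_stainless steel = L/(kA) = 0.0049/(16.5×23.7) = 1.253×10^-5 K/W
R_brass = L/(kA) = 0.0027/(101×23.7) = 1.128×10^-6 K/W
Sum of known resistances R_other = 1.366×10^-5 K/W
Total R = ΔT/Q = 180/4750 = 0.03789 K/W
R_calcium silicate = R_total − R_other = 0.03788 K/W
k = L/(R·A) = 0.06/(0.03788×23.7)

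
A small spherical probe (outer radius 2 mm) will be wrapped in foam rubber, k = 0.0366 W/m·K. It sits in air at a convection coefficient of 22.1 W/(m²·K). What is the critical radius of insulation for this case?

r_cr ≈ 3.31 mm

For a sphere r_cr = 2k/h = 2×0.0366/22.1
r_cr = 3.31 mm; since the bare radius (2 mm) is below r_cr, adding a thin layer of insulation will *increase* heat loss.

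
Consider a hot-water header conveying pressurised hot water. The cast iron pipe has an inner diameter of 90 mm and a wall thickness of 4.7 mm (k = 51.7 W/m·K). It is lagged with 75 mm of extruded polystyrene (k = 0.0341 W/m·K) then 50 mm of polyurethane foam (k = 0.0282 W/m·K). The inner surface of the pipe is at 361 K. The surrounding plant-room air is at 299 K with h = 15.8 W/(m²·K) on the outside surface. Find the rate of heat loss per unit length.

q′ ≈ 9.91 W/m

For a radial system each layer contributes R = ln(r_out/r_in)/(2πkL); films add R = 1/(hA).
R_cast iron pipe wall = ln(49.7/45)/(2π×51.7×1) = 3.058×10^-4 K/W
R_extruded polystyrene = ln(124.7/49.7)/(2π×0.0341×1) = 4.293 K/W
R_polyurethane foam = ln(174.7/124.7)/(2π×0.0282×1) = 1.903 K/W
R_outer film = 1/(h_o·2πr_oL) = 1/(15.8×2π×0.1747×1) = 0.05766 K/W
R_total = 6.254 K/W
Q = ΔT/R_total = 62/6.254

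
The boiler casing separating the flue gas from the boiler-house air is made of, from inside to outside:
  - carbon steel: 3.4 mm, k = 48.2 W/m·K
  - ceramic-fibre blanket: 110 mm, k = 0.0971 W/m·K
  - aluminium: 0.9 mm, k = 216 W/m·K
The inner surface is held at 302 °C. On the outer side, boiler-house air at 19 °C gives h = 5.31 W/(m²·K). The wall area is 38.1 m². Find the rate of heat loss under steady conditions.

Treating each layer as a thermal resistance in series:
R_carbon steel = L/(kA) = 0.0034/(48.2×38.1) = 1.851×10^-6 K/W
R_ceramic-fibre blanket = L/(kA) = 0.11/(0.0971×38.1) = 0.02973 K/W
R_aluminium = L/(kA) = 0.0009/(216×38.1) = 1.094×10^-7 K/W
R_outer film = 1/(h_o·A) = 1/(5.31×38.1) = 0.004943 K/W
R_total = 0.03468 K/W
Q = ΔT / R_total = 283 / 0.03468

Q ≈ 8160 W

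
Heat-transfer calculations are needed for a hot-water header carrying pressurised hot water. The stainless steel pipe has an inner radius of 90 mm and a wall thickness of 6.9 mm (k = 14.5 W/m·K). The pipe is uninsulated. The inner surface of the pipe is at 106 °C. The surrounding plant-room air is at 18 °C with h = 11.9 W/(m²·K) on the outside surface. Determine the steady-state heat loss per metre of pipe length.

Cylindrical conduction, so R = ln(r₂/r₁)/(2πkL) per layer, in series:
R_stainless steel pipe wall = ln(96.9/90)/(2π×14.5×1) = 8.108×10^-4 K/W
R_outer film = 1/(h_o·2πr_oL) = 1/(11.9×2π×0.0969×1) = 0.138 K/W
R_total = 0.1388 K/W
Q = ΔT/R_total = 88/0.1388

q′ ≈ 634 W/m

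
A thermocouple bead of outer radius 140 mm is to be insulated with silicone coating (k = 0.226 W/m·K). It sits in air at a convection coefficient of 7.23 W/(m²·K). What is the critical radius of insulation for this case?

r_cr ≈ 62.5 mm

For a sphere r_cr = 2k/h = 2×0.226/7.23
r_cr = 62.5 mm; since the bare radius (140 mm) is above r_cr, any added insulation will reduce heat loss.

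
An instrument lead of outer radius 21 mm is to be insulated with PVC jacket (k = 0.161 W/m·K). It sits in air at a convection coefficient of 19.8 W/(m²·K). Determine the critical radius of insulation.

For a cylinder r_cr = k/h = 0.161/19.8
r_cr = 8.13 mm; since the bare radius (21 mm) is above r_cr, any added insulation will reduce heat loss.

r_cr ≈ 8.13 mm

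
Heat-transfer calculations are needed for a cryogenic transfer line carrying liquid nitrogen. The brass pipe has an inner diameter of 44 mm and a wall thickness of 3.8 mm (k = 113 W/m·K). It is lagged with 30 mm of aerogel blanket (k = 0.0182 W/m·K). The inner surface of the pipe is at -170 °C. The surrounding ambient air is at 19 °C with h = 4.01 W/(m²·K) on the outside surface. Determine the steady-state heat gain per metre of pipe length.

q′ ≈ 25.3 W/m

Cylindrical conduction, so R = ln(r₂/r₁)/(2πkL) per layer, in series:
R_brass pipe wall = ln(25.8/22)/(2π×113×1) = 2.244×10^-4 K/W
R_aerogel blanket = ln(55.8/25.8)/(2π×0.0182×1) = 6.746 K/W
R_outer film = 1/(h_o·2πr_oL) = 1/(4.01×2π×0.0558×1) = 0.7113 K/W
R_total = 7.457 K/W
Q = ΔT/R_total = 189/7.457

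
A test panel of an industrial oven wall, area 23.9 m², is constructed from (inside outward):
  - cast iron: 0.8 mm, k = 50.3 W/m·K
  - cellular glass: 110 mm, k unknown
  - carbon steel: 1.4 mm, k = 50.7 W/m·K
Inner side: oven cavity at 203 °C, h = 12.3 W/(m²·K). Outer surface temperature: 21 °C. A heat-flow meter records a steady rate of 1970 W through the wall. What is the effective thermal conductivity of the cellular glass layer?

Thermal resistances in series:
R_inner film = 1/(h_i·A) = 1/(12.3×23.9) = 0.003402 K/W
R_cast iron = L/(kA) = 0.0008/(50.3×23.9) = 6.655×10^-7 K/W
R_carbon steel = L/(kA) = 0.0014/(50.7×23.9) = 1.155×10^-6 K/W
Sum of known resistances R_other = 0.003404 K/W
Total R = ΔT/Q = 182/1970 = 0.09239 K/W
R_cellular glass = R_total − R_other = 0.08898 K/W
k = L/(R·A) = 0.11/(0.08898×23.9)

k ≈ 0.0517 W/(m·K)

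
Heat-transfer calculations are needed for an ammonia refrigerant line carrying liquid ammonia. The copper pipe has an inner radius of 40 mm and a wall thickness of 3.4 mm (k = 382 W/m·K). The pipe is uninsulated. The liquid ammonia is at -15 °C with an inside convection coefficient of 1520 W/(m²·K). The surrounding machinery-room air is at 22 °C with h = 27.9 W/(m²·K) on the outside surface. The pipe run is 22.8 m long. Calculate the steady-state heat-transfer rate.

Q ≈ 6290 W

For a radial system each layer contributes R = ln(r_out/r_in)/(2πkL); films add R = 1/(hA).
R_inner film = 1/(h_i·2πr₁L) = 1/(1520×2π×0.04×22.8) = 1.148×10^-4 K/W
R_copper pipe wall = ln(43.4/40)/(2π×382×22.8) = 1.491×10^-6 K/W
R_outer film = 1/(h_o·2πr_oL) = 1/(27.9×2π×0.0434×22.8) = 0.005765 K/W
R_total = 0.005881 K/W
Q = ΔT/R_total = 37/0.005881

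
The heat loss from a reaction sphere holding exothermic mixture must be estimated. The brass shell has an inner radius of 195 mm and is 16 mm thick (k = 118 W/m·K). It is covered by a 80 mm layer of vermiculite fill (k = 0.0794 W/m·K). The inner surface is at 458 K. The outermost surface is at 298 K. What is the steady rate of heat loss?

Spherical conduction: R = (1/r_in − 1/r_out)/(4πk) per layer; series-sum.
R_brass shell = (1/0.195 − 1/0.211)/(4π×118) = 2.622×10^-4 K/W
R_vermiculite fill = (1/0.211 − 1/0.291)/(4π×0.0794) = 1.306 K/W
R_total = 1.306 K/W
Q = ΔT/R_total = 160/1.306

Q ≈ 123 W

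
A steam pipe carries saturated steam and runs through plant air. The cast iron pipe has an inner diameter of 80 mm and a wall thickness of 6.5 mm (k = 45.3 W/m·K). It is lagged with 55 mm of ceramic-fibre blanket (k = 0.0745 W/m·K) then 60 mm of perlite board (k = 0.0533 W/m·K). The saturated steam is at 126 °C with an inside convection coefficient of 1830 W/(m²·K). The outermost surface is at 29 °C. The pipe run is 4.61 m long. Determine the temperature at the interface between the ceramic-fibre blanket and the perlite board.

T ≈ 73 °C

Per-layer cylindrical resistances, series-summed:
R_inner film = 1/(h_i·2πr₁L) = 1/(1830×2π×0.04×4.61) = 4.716×10^-4 K/W
R_cast iron pipe wall = ln(46.5/40)/(2π×45.3×4.61) = 1.148×10^-4 K/W
R_ceramic-fibre blanket = ln(101.5/46.5)/(2π×0.0745×4.61) = 0.3617 K/W
R_perlite board = ln(161.5/101.5)/(2π×0.0533×4.61) = 0.3008 K/W
R_total = 0.6632 K/W
Q = ΔT/R_total = 97/0.6632
Q = 146 W
T_interface = T_inner − Q·ΣR(inner→interface) = 126 − 146×0.3623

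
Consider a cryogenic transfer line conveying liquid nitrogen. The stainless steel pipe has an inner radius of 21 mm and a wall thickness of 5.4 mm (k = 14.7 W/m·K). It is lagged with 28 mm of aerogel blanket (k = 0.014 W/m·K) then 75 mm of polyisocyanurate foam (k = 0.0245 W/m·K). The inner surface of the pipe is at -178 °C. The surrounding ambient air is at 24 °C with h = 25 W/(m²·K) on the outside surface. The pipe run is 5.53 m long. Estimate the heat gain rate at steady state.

Q ≈ 80.4 W

For a radial system each layer contributes R = ln(r_out/r_in)/(2πkL); films add R = 1/(hA).
R_stainless steel pipe wall = ln(26.4/21)/(2π×14.7×5.53) = 4.48×10^-4 K/W
R_aerogel blanket = ln(54.4/26.4)/(2π×0.014×5.53) = 1.486 K/W
R_polyisocyanurate foam = ln(129.4/54.4)/(2π×0.0245×5.53) = 1.018 K/W
R_outer film = 1/(h_o·2πr_oL) = 1/(25×2π×0.1294×5.53) = 0.008897 K/W
R_total = 2.514 K/W
Q = ΔT/R_total = 202/2.514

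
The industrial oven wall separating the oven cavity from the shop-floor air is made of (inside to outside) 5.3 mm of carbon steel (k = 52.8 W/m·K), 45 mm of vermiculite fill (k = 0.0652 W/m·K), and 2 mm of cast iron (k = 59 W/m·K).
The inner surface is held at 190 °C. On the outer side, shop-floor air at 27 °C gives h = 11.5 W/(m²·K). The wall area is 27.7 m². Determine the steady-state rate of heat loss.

Q ≈ 5810 W

Model the wall as resistances in series:
R_carbon steel = L/(kA) = 0.0053/(52.8×27.7) = 3.624×10^-6 K/W
R_vermiculite fill = L/(kA) = 0.045/(0.0652×27.7) = 0.02492 K/W
R_cast iron = L/(kA) = 0.002/(59×27.7) = 1.224×10^-6 K/W
R_outer film = 1/(h_o·A) = 1/(11.5×27.7) = 0.003139 K/W
R_total = 0.02806 K/W
Q = ΔT / R_total = 163 / 0.02806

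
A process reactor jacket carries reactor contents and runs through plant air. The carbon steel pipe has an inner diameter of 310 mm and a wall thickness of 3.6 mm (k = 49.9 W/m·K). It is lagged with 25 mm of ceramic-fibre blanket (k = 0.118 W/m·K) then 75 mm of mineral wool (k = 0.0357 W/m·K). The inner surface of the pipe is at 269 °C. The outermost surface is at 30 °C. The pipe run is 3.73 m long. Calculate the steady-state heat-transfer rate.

Q ≈ 517 W

Treating each annulus and film as a series resistance:
R_carbon steel pipe wall = ln(158.6/155)/(2π×49.9×3.73) = 1.963×10^-5 K/W
R_ceramic-fibre blanket = ln(183.6/158.6)/(2π×0.118×3.73) = 0.05293 K/W
R_mineral wool = ln(258.6/183.6)/(2π×0.0357×3.73) = 0.4094 K/W
R_total = 0.4623 K/W
Q = ΔT/R_total = 239/0.4623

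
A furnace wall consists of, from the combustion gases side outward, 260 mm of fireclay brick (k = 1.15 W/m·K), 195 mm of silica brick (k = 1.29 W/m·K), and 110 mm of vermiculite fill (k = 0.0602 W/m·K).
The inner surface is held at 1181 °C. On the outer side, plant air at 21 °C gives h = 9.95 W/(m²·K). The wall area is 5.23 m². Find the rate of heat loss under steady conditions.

Treating each layer as a thermal resistance in series:
R_fireclay brick = L/(kA) = 0.26/(1.15×5.23) = 0.04323 K/W
R_silica brick = L/(kA) = 0.195/(1.29×5.23) = 0.0289 K/W
R_vermiculite fill = L/(kA) = 0.11/(0.0602×5.23) = 0.3494 K/W
R_outer film = 1/(h_o·A) = 1/(9.95×5.23) = 0.01922 K/W
R_total = 0.4407 K/W
Q = ΔT / R_total = 1160 / 0.4407

Q ≈ 2630 W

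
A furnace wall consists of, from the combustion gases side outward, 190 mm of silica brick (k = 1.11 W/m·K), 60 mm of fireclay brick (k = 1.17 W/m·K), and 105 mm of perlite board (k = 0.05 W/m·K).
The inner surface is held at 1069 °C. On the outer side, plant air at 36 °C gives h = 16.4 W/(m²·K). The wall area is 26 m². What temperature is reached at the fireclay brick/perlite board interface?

Series thermal resistances:
R_silica brick = L/(kA) = 0.19/(1.11×26) = 0.006584 K/W
R_fireclay brick = L/(kA) = 0.06/(1.17×26) = 0.001972 K/W
R_perlite board = L/(kA) = 0.105/(0.05×26) = 0.08077 K/W
R_outer film = 1/(h_o·A) = 1/(16.4×26) = 0.002345 K/W
R_total = 0.09167 K/W;  Q = ΔT/R_total = 1033/0.09167 = 11270 W
T_interface = T_inner − Q·ΣR(inner→interface) = 1069 − 11300×0.008556

T ≈ 973 °C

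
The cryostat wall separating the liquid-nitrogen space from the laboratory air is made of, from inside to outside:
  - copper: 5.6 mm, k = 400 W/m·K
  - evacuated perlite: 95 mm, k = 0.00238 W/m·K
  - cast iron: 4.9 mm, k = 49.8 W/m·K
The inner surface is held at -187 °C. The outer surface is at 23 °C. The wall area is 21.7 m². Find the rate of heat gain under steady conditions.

Treating each layer as a thermal resistance in series:
R_copper = L/(kA) = 0.0056/(400×21.7) = 6.452×10^-7 K/W
R_evacuated perlite = L/(kA) = 0.095/(0.00238×21.7) = 1.839 K/W
R_cast iron = L/(kA) = 0.0049/(49.8×21.7) = 4.534×10^-6 K/W
R_total = 1.839 K/W
Q = ΔT / R_total = 210 / 1.839

Q ≈ 114 W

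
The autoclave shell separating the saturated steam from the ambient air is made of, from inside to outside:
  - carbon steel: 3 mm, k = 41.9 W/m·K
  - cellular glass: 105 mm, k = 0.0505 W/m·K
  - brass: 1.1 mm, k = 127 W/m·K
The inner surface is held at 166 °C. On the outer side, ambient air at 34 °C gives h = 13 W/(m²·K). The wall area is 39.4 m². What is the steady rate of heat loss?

Using the resistance-network approach (series):
R_carbon steel = L/(kA) = 0.003/(41.9×39.4) = 1.817×10^-6 K/W
R_cellular glass = L/(kA) = 0.105/(0.0505×39.4) = 0.05277 K/W
R_brass = L/(kA) = 0.0011/(127×39.4) = 2.198×10^-7 K/W
R_outer film = 1/(h_o·A) = 1/(13×39.4) = 0.001952 K/W
R_total = 0.05473 K/W
Q = ΔT / R_total = 132 / 0.05473

Q ≈ 2410 W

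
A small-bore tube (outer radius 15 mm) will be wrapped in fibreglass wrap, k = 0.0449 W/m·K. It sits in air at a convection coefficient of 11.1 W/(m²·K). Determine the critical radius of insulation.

r_cr ≈ 4.05 mm

For a cylinder r_cr = k/h = 0.0449/11.1
r_cr = 4.05 mm; since the bare radius (15 mm) is above r_cr, any added insulation will reduce heat loss.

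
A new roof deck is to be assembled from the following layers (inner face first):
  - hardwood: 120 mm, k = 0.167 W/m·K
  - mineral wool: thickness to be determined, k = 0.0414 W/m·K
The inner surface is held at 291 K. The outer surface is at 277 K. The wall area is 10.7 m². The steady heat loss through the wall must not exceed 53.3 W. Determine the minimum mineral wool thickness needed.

Using the resistance-network approach (series):
R_hardwood = L/(kA) = 0.12/(0.167×10.7) = 0.06716 K/W
Sum of the known resistances R_other = 0.06716 K/W
Required total resistance R_tot = ΔT/Q_allow = 14/53.3 = 0.2627 K/W
R_mineral wool = R_tot − R_other = 0.1955 K/W
L = R·k·A = 0.1955×0.0414×10.7

L ≈ 86.6 mm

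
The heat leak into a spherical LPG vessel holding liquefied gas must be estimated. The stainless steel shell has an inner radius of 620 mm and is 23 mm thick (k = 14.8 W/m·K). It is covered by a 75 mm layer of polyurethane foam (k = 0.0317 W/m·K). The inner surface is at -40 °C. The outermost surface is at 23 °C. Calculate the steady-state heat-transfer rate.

Q ≈ 154 W

Each spherical layer contributes R = (1/r_i − 1/r_o)/(4πk):
R_stainless steel shell = (1/0.62 − 1/0.643)/(4π×14.8) = 3.102×10^-4 K/W
R_polyurethane foam = (1/0.643 − 1/0.718)/(4π×0.0317) = 0.4078 K/W
R_total = 0.4081 K/W
Q = ΔT/R_total = 63/0.4081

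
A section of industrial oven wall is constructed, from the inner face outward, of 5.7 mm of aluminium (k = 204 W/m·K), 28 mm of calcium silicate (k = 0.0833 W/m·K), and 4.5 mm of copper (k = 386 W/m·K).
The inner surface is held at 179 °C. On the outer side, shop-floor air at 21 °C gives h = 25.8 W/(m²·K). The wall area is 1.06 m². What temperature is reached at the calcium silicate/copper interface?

T ≈ 37.3 °C

Series thermal resistances:
R_aluminium = L/(kA) = 0.0057/(204×1.06) = 2.636×10^-5 K/W
R_calcium silicate = L/(kA) = 0.028/(0.0833×1.06) = 0.3171 K/W
R_copper = L/(kA) = 0.0045/(386×1.06) = 1.1×10^-5 K/W
R_outer film = 1/(h_o·A) = 1/(25.8×1.06) = 0.03657 K/W
R_total = 0.3537 K/W;  Q = ΔT/R_total = 158/0.3537 = 446.7 W
T_interface = T_inner − Q·ΣR(inner→interface) = 179 − 447×0.3171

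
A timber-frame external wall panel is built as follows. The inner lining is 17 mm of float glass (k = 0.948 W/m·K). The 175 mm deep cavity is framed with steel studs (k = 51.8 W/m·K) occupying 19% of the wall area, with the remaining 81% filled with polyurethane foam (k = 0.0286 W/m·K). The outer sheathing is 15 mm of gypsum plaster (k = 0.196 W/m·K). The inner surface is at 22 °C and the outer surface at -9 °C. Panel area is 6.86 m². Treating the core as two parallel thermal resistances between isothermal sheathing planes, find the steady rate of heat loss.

Sheathing layers in series; stud and cavity paths in parallel between them.
R_inner = 0.017/(0.948×6.86) = 0.002614 K/W
R_stud  = 0.175/(51.8×0.19×6.86) = 0.002592 K/W
R_cav   = 0.175/(0.0286×0.81×6.86) = 1.101 K/W
1/R_core = 1/R_stud + 1/R_cav → R_core = 0.002586 K/W
R_outer = 0.015/(0.196×6.86) = 0.01116 K/W
R_total = 0.01636 K/W
Q = ΔT/R_total = 31/0.01636

Q ≈ 1900 W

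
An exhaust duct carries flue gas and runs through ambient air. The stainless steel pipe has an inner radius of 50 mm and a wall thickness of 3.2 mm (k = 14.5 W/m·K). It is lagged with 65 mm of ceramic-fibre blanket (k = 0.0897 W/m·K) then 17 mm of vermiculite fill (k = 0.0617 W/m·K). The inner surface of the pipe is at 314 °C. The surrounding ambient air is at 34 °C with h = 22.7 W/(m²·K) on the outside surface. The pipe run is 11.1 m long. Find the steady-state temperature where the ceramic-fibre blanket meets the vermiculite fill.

T ≈ 95.5 °C

For a radial system each layer contributes R = ln(r_out/r_in)/(2πkL); films add R = 1/(hA).
R_stainless steel pipe wall = ln(53.2/50)/(2π×14.5×11.1) = 6.134×10^-5 K/W
R_ceramic-fibre blanket = ln(118.2/53.2)/(2π×0.0897×11.1) = 0.1276 K/W
R_vermiculite fill = ln(135.2/118.2)/(2π×0.0617×11.1) = 0.03123 K/W
R_outer film = 1/(h_o·2πr_oL) = 1/(22.7×2π×0.1352×11.1) = 0.004672 K/W
R_total = 0.1636 K/W
Q = ΔT/R_total = 280/0.1636
Q = 1710 W
T_interface = T_inner − Q·ΣR(inner→interface) = 314 − 1710×0.1277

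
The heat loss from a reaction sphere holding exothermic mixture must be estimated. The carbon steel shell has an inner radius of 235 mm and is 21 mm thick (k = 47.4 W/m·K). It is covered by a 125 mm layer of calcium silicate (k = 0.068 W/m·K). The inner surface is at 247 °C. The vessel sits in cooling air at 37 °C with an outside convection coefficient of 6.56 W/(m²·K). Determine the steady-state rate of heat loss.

Q ≈ 133 W

Each spherical layer contributes R = (1/r_i − 1/r_o)/(4πk):
R_carbon steel shell = (1/0.235 − 1/0.256)/(4π×47.4) = 5.86×10^-4 K/W
R_calcium silicate = (1/0.256 − 1/0.381)/(4π×0.068) = 1.5 K/W
R_outer film = 1/(h·4πr_o²) = 1/(6.56×4π×0.381²) = 0.08357 K/W
R_total = 1.584 K/W
Q = ΔT/R_total = 210/1.584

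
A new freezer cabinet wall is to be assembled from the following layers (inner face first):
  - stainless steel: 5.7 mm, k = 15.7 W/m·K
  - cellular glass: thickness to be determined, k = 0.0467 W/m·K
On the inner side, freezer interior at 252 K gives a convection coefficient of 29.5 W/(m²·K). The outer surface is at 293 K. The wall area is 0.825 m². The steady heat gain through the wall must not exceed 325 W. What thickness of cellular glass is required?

Series thermal resistances:
R_inner film = 1/(h_i·A) = 1/(29.5×0.825) = 0.04109 K/W
R_stainless steel = L/(kA) = 0.0057/(15.7×0.825) = 4.401×10^-4 K/W
Sum of the known resistances R_other = 0.04153 K/W
Required total resistance R_tot = ΔT/Q_allow = 41/325 = 0.1262 K/W
R_cellular glass = R_tot − R_other = 0.08462 K/W
L = R·k·A = 0.08462×0.0467×0.825

L ≈ 3.26 mm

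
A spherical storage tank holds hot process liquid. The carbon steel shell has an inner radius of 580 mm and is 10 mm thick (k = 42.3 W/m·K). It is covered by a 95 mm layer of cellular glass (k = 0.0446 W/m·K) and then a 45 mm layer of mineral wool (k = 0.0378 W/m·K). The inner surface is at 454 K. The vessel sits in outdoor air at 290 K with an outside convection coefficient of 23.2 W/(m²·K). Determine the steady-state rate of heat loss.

Radial (spherical) resistances in series:
R_carbon steel shell = (1/0.58 − 1/0.59)/(4π×42.3) = 5.498×10^-5 K/W
R_cellular glass = (1/0.59 − 1/0.685)/(4π×0.0446) = 0.4194 K/W
R_mineral wool = (1/0.685 − 1/0.73)/(4π×0.0378) = 0.1895 K/W
R_outer film = 1/(h·4πr_o²) = 1/(23.2×4π×0.73²) = 0.006437 K/W
R_total = 0.6154 K/W
Q = ΔT/R_total = 164/0.6154

Q ≈ 267 W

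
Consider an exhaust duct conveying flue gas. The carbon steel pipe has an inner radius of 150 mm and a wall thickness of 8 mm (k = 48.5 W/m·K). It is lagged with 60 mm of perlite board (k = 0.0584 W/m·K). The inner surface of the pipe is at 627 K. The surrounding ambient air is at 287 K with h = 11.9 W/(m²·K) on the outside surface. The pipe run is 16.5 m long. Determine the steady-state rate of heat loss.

Cylindrical conduction, so R = ln(r₂/r₁)/(2πkL) per layer, in series:
R_carbon steel pipe wall = ln(158/150)/(2π×48.5×16.5) = 1.033×10^-5 K/W
R_perlite board = ln(218/158)/(2π×0.0584×16.5) = 0.05317 K/W
R_outer film = 1/(h_o·2πr_oL) = 1/(11.9×2π×0.218×16.5) = 0.003718 K/W
R_total = 0.0569 K/W
Q = ΔT/R_total = 340/0.0569

Q ≈ 5980 W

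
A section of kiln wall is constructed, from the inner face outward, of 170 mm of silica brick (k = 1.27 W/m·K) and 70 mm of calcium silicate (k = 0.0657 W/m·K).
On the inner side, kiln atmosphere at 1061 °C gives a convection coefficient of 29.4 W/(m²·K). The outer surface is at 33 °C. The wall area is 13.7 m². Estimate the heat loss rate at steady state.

Series thermal resistances:
R_inner film = 1/(h_i·A) = 1/(29.4×13.7) = 0.002483 K/W
R_silica brick = L/(kA) = 0.17/(1.27×13.7) = 0.009771 K/W
R_calcium silicate = L/(kA) = 0.07/(0.0657×13.7) = 0.07777 K/W
R_total = 0.09002 K/W
Q = ΔT / R_total = 1028 / 0.09002

Q ≈ 11400 W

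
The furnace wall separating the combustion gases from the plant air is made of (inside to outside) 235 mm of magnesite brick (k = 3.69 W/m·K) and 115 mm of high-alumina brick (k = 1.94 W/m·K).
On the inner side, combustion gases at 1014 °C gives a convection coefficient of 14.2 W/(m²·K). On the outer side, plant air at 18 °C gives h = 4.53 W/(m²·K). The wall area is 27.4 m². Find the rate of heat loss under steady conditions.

Q ≈ 65900 W

Series thermal resistances:
R_inner film = 1/(h_i·A) = 1/(14.2×27.4) = 0.00257 K/W
R_magnesite brick = L/(kA) = 0.235/(3.69×27.4) = 0.002324 K/W
R_high-alumina brick = L/(kA) = 0.115/(1.94×27.4) = 0.002163 K/W
R_outer film = 1/(h_o·A) = 1/(4.53×27.4) = 0.008057 K/W
R_total = 0.01511 K/W
Q = ΔT / R_total = 996 / 0.01511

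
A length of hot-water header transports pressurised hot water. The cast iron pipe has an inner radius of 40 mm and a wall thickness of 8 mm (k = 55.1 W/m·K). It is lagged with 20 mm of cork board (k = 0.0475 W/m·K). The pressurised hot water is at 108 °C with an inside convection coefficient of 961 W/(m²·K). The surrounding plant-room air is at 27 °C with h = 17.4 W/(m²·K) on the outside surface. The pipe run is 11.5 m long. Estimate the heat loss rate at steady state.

Q ≈ 713 W

For a radial system each layer contributes R = ln(r_out/r_in)/(2πkL); films add R = 1/(hA).
R_inner film = 1/(h_i·2πr₁L) = 1/(961×2π×0.04×11.5) = 3.6×10^-4 K/W
R_cast iron pipe wall = ln(48/40)/(2π×55.1×11.5) = 4.579×10^-5 K/W
R_cork board = ln(68/48)/(2π×0.0475×11.5) = 0.1015 K/W
R_outer film = 1/(h_o·2πr_oL) = 1/(17.4×2π×0.068×11.5) = 0.0117 K/W
R_total = 0.1136 K/W
Q = ΔT/R_total = 81/0.1136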